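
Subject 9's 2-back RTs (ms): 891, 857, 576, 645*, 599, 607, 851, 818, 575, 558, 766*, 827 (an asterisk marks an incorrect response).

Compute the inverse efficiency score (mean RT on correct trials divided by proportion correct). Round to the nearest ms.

859 ms

Correct trials (n=10): 891, 857, 576, 599, 607, 851, 818, 575, 558, 827
Mean correct RT = 7159/10 = 715.9000 ms
Proportion correct = 10/12
IES = 715.9000 / (10/12) = 859.080 ms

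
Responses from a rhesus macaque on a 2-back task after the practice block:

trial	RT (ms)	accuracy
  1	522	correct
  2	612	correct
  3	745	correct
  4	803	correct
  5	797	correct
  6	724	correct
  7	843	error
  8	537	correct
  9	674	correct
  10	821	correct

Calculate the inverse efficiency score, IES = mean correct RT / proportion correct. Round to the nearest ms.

770 ms

Correct trials (n=9): 522, 612, 745, 803, 797, 724, 537, 674, 821
Mean correct RT = 6235/9 = 692.7778 ms
Proportion correct = 9/10
IES = 692.7778 / (9/10) = 769.753 ms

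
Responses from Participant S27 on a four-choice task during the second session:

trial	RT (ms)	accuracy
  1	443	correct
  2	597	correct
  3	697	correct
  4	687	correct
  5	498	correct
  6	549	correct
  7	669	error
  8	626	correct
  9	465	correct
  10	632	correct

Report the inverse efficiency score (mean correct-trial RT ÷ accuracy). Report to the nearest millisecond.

641 ms

Correct trials (n=9): 443, 597, 697, 687, 498, 549, 626, 465, 632
Mean correct RT = 5194/9 = 577.1111 ms
Proportion correct = 9/10
IES = 577.1111 / (9/10) = 641.235 ms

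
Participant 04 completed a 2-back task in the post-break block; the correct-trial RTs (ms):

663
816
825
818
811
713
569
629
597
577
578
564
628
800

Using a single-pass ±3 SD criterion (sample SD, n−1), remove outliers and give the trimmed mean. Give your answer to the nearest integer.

685 ms

n = 14, ΣRT = 9588, M = 684.857
Σ(x−M)² = 150157.71; s = √(150157.71/13) = 107.474
Cutoffs: 684.857 ± 3·107.474 → [362.4, 1007.3]
No RTs fall outside the cutoffs; all 14 retained. Mean = 9588/14 = 684.857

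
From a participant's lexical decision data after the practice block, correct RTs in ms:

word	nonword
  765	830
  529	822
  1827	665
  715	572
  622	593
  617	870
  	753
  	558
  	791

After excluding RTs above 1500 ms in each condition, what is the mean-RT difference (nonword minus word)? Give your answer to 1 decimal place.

67.5 ms

word: exclude 1827
M(word) = 3248/5 = 649.600
M(nonword) = 6454/9 = 717.111
Difference = 717.111 − 649.600 = 67.511 ms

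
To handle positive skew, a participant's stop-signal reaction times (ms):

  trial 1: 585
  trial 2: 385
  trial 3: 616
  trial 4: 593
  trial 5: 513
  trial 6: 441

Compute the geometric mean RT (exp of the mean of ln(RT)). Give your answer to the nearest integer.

515 ms

ln(RT): 6.3716, 5.9532, 6.4232, 6.3852, 6.2403, 6.0890
Mean ln(RT) = 37.4626/6 = 6.24377
Geometric mean = exp(6.24377) = 514.80 ms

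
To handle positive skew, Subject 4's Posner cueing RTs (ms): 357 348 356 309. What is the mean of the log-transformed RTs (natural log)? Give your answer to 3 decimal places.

5.835

ln(RT): 5.8777, 5.8522, 5.8749, 5.7333
Σ ln(RT) = 23.3382
Mean = 23.3382/4 = 5.83455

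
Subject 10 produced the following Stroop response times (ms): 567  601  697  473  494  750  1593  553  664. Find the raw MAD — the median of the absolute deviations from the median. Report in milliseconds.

96 ms

Sorted: 473, 494, 553, 567, 601, 664, 697, 750, 1593 → median = 601
|x − 601|: 34, 0, 96, 128, 107, 149, 992, 48, 63
Sorted deviations: 0, 34, 48, 63, 96, 107, 128, 149, 992 → MAD = 96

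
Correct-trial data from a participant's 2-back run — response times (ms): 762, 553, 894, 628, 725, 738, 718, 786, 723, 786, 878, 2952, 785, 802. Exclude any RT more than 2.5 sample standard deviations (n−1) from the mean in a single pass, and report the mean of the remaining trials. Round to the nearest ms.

n = 14, ΣRT = 12730, M = 909.286
Σ(x−M)² = 4593596.86; s = √(4593596.86/13) = 594.436
Cutoffs: 909.286 ± 2.5·594.436 → [-576.8, 2395.4]
Outside: 2952 → excluded.
Retained (n=13): Σ = 9778, mean = 9778/13 = 752.154

752 ms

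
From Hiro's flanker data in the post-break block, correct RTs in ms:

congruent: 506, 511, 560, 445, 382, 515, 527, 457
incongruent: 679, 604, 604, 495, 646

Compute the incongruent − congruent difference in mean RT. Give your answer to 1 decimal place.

M(congruent) = 3903/8 = 487.875
M(incongruent) = 3028/5 = 605.600
Difference = 605.600 − 487.875 = 117.725 ms

117.7 ms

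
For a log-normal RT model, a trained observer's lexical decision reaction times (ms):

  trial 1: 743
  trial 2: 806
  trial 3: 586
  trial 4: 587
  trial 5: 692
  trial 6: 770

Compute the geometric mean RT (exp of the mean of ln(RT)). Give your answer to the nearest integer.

ln(RT): 6.6107, 6.6921, 6.3733, 6.3750, 6.5396, 6.6464
Mean ln(RT) = 39.2371/6 = 6.53952
Geometric mean = exp(6.53952) = 691.95 ms

692 ms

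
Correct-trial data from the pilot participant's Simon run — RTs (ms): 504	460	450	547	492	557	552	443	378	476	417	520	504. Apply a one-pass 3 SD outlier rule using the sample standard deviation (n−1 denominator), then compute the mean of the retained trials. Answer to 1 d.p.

484.6 ms

n = 13, ΣRT = 6300, M = 484.615
Σ(x−M)² = 35279.08; s = √(35279.08/12) = 54.221
Cutoffs: 484.615 ± 3·54.221 → [322.0, 647.3]
No RTs fall outside the cutoffs; all 13 retained. Mean = 6300/13 = 484.615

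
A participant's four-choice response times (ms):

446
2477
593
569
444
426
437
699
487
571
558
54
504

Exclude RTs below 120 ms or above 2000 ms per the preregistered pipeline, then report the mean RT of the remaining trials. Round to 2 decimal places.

521.27 ms

Excluded: 54, 2477
Retained (n=11): Σ = 5734
Mean = 5734/11 = 521.2727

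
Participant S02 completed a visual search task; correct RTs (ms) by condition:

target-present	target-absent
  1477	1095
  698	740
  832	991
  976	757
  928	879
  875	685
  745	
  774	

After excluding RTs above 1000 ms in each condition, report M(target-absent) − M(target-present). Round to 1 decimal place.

target-present: exclude 1477
target-absent: exclude 1095
M(target-present) = 5828/7 = 832.571
M(target-absent) = 4052/5 = 810.400
Difference = 810.400 − 832.571 = -22.171 ms

-22.2 ms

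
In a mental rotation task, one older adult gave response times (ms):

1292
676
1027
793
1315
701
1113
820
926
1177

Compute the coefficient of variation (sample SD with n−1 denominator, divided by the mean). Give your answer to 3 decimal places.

n = 10, Σ = 9840, M = 984.0000
Σ(x−M)² = 501858.000; s = √(501858.000/9) = 236.1398
CV = 236.1398 / 984.0000 = 0.23998

0.240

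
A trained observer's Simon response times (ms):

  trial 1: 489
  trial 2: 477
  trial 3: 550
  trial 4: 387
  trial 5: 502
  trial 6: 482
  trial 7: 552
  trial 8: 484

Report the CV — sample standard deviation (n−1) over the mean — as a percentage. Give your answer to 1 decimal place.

n = 8, Σ = 3923, M = 490.3750
Σ(x−M)² = 18465.875; s = √(18465.875/7) = 51.3613
CV = 51.3613 / 490.3750 = 0.10474 = 10.474%

10.5%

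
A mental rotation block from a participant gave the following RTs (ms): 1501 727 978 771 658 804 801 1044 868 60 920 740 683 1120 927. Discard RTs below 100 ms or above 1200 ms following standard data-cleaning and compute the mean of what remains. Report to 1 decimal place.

849.3 ms

Excluded: 60, 1501
Retained (n=13): Σ = 11041
Mean = 11041/13 = 849.3077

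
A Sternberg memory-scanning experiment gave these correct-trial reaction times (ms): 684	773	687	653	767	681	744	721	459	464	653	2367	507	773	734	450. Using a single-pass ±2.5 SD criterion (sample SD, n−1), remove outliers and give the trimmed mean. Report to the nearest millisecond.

650 ms

n = 16, ΣRT = 12117, M = 757.312
Σ(x−M)² = 2963743.44; s = √(2963743.44/15) = 444.503
Cutoffs: 757.312 ± 2.5·444.503 → [-353.9, 1868.6]
Outside: 2367 → excluded.
Retained (n=15): Σ = 9750, mean = 9750/15 = 650.000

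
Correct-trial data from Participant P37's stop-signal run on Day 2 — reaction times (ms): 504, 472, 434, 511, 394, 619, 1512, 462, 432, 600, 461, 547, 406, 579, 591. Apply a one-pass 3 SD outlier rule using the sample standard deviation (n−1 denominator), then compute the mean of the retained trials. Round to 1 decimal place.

n = 15, ΣRT = 8524, M = 568.267
Σ(x−M)² = 1028068.93; s = √(1028068.93/14) = 270.986
Cutoffs: 568.267 ± 3·270.986 → [-244.7, 1381.2]
Outside: 1512 → excluded.
Retained (n=14): Σ = 7012, mean = 7012/14 = 500.857

500.9 ms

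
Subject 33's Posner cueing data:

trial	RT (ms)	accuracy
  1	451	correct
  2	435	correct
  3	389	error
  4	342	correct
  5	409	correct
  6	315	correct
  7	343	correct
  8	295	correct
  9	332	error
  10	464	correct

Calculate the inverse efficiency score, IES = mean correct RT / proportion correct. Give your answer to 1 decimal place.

477.2 ms

Correct trials (n=8): 451, 435, 342, 409, 315, 343, 295, 464
Mean correct RT = 3054/8 = 381.7500 ms
Proportion correct = 8/10
IES = 381.7500 / (8/10) = 477.188 ms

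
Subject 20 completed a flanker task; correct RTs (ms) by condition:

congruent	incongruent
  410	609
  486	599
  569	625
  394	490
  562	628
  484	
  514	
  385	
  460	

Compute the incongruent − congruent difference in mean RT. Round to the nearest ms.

M(congruent) = 4264/9 = 473.778
M(incongruent) = 2951/5 = 590.200
Difference = 590.200 − 473.778 = 116.422 ms

116 ms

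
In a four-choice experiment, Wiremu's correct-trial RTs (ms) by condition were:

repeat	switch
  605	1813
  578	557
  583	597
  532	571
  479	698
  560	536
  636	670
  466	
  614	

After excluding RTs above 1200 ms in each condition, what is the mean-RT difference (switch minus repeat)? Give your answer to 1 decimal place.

switch: exclude 1813
M(repeat) = 5053/9 = 561.444
M(switch) = 3629/6 = 604.833
Difference = 604.833 − 561.444 = 43.389 ms

43.4 ms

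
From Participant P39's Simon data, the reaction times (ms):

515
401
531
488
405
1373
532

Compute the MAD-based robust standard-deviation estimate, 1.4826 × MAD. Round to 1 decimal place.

Sorted: 401, 405, 488, 515, 531, 532, 1373 → median = 515
|x − 515| sorted: 0, 16, 17, 27, 110, 114, 858 → MAD = 27
Robust SD ≈ 1.4826 × 27 = 40.030

40.0 ms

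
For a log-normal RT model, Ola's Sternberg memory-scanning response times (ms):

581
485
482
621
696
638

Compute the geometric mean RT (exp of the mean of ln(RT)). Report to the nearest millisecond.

578 ms

ln(RT): 6.3648, 6.1841, 6.1779, 6.4313, 6.5453, 6.4583
Mean ln(RT) = 38.1619/6 = 6.36031
Geometric mean = exp(6.36031) = 578.43 ms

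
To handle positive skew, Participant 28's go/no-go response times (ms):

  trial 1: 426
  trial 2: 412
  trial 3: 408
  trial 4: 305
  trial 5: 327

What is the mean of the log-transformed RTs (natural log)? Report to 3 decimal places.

5.919

ln(RT): 6.0544, 6.0210, 6.0113, 5.7203, 5.7900
Σ ln(RT) = 29.5970
Mean = 29.5970/5 = 5.91940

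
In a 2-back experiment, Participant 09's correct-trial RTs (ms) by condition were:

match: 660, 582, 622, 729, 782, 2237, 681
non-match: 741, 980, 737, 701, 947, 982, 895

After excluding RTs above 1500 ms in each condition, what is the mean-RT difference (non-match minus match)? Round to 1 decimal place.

match: exclude 2237
M(match) = 4056/6 = 676.000
M(non-match) = 5983/7 = 854.714
Difference = 854.714 − 676.000 = 178.714 ms

178.7 ms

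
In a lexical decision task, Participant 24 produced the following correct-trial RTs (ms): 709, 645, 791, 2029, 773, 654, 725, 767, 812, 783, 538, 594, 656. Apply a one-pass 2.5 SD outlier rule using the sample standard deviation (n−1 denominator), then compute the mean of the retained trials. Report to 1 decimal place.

703.9 ms

n = 13, ΣRT = 10476, M = 805.846
Σ(x−M)² = 1703391.69; s = √(1703391.69/12) = 376.762
Cutoffs: 805.846 ± 2.5·376.762 → [-136.1, 1747.8]
Outside: 2029 → excluded.
Retained (n=12): Σ = 8447, mean = 8447/12 = 703.917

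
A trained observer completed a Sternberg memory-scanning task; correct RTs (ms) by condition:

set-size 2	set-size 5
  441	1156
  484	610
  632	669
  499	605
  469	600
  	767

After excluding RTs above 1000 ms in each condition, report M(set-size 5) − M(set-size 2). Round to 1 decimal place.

145.2 ms

set-size 5: exclude 1156
M(set-size 2) = 2525/5 = 505.000
M(set-size 5) = 3251/5 = 650.200
Difference = 650.200 − 505.000 = 145.200 ms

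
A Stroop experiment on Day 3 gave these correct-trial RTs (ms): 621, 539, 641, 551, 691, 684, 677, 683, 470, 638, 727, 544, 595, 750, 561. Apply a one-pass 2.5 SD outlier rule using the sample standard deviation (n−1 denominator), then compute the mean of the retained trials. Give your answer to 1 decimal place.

n = 15, ΣRT = 9372, M = 624.800
Σ(x−M)² = 88828.40; s = √(88828.40/14) = 79.655
Cutoffs: 624.800 ± 2.5·79.655 → [425.7, 823.9]
No RTs fall outside the cutoffs; all 15 retained. Mean = 9372/15 = 624.800

624.8 ms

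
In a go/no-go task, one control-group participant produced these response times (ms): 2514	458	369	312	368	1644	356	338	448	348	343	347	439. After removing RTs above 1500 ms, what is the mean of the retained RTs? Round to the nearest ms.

375 ms

Excluded: 1644, 2514
Retained (n=11): Σ = 4126
Mean = 4126/11 = 375.0909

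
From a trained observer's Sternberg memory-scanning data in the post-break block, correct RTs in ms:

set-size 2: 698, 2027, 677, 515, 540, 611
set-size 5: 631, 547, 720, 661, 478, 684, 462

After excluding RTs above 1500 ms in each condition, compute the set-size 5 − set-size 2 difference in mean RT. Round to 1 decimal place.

-10.6 ms

set-size 2: exclude 2027
M(set-size 2) = 3041/5 = 608.200
M(set-size 5) = 4183/7 = 597.571
Difference = 597.571 − 608.200 = -10.629 ms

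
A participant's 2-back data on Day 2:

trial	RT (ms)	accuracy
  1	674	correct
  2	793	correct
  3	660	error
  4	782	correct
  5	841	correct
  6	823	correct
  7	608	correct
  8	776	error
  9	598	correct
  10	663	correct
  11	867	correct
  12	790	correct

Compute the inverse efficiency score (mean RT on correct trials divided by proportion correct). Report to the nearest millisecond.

Correct trials (n=10): 674, 793, 782, 841, 823, 608, 598, 663, 867, 790
Mean correct RT = 7439/10 = 743.9000 ms
Proportion correct = 10/12
IES = 743.9000 / (10/12) = 892.680 ms

893 ms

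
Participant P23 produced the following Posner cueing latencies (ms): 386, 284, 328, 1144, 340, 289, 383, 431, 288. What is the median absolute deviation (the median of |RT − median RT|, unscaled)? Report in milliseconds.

51 ms

Sorted: 284, 288, 289, 328, 340, 383, 386, 431, 1144 → median = 340
|x − 340|: 46, 56, 12, 804, 0, 51, 43, 91, 52
Sorted deviations: 0, 12, 43, 46, 51, 52, 56, 91, 804 → MAD = 51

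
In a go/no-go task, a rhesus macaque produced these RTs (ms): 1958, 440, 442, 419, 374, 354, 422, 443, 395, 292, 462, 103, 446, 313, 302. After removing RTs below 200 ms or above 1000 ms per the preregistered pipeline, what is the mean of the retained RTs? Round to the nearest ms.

393 ms

Excluded: 103, 1958
Retained (n=13): Σ = 5104
Mean = 5104/13 = 392.6154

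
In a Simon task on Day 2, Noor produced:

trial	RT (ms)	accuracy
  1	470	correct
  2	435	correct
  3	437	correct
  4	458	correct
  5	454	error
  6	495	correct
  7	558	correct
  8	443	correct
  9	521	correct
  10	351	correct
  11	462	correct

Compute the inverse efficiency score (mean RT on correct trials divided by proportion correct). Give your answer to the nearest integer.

Correct trials (n=10): 470, 435, 437, 458, 495, 558, 443, 521, 351, 462
Mean correct RT = 4630/10 = 463.0000 ms
Proportion correct = 10/11
IES = 463.0000 / (10/11) = 509.300 ms

509 ms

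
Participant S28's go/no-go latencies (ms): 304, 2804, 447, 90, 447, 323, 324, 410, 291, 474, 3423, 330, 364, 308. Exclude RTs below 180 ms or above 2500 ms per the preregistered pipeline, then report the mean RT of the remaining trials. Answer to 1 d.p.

365.6 ms

Excluded: 90, 2804, 3423
Retained (n=11): Σ = 4022
Mean = 4022/11 = 365.6364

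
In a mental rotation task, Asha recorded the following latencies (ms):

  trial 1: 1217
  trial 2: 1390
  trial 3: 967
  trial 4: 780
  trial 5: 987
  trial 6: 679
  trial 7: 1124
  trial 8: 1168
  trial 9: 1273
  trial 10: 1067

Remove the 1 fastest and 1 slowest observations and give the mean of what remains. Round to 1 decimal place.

1072.9 ms

Sorted: 679, 780, 967, 987, 1067, 1124, 1168, 1217, 1273, 1390
Drop lowest 1 (679) and highest 1 (1390)
Remaining (n=8): Σ = 8583, mean = 8583/8 = 1072.875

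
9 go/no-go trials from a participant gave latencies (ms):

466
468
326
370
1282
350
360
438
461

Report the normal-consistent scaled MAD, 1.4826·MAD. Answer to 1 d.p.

Sorted: 326, 350, 360, 370, 438, 461, 466, 468, 1282 → median = 438
|x − 438| sorted: 0, 23, 28, 30, 68, 78, 88, 112, 844 → MAD = 68
Robust SD ≈ 1.4826 × 68 = 100.817

100.8 ms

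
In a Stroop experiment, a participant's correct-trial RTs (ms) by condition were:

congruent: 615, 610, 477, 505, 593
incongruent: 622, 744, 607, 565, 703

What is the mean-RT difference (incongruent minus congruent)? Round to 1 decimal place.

88.2 ms

M(congruent) = 2800/5 = 560.000
M(incongruent) = 3241/5 = 648.200
Difference = 648.200 − 560.000 = 88.200 ms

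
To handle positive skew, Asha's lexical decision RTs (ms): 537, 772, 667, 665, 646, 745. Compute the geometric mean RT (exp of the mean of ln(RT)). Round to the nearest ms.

ln(RT): 6.2860, 6.6490, 6.5028, 6.4998, 6.4708, 6.6134
Mean ln(RT) = 39.0217/6 = 6.50362
Geometric mean = exp(6.50362) = 667.56 ms

668 ms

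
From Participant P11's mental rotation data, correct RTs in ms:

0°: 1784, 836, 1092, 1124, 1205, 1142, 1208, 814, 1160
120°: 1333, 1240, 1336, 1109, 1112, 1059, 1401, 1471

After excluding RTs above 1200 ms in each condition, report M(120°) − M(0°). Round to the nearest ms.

0°: exclude 1784, 1205, 1208
120°: exclude 1333, 1240, 1336, 1401, 1471
M(0°) = 6168/6 = 1028.000
M(120°) = 3280/3 = 1093.333
Difference = 1093.333 − 1028.000 = 65.333 ms

65 ms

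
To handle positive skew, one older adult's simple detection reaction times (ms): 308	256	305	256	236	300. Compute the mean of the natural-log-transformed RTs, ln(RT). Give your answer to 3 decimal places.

ln(RT): 5.7301, 5.5452, 5.7203, 5.5452, 5.4638, 5.7038
Σ ln(RT) = 33.7084
Mean = 33.7084/6 = 5.61806

5.618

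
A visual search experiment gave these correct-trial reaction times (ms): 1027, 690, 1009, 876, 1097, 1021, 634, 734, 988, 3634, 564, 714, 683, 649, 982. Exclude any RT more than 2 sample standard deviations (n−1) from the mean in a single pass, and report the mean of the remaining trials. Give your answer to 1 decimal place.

n = 15, ΣRT = 15302, M = 1020.133
Σ(x−M)² = 7754773.73; s = √(7754773.73/14) = 744.253
Cutoffs: 1020.133 ± 2·744.253 → [-468.4, 2508.6]
Outside: 3634 → excluded.
Retained (n=14): Σ = 11668, mean = 11668/14 = 833.429

833.4 ms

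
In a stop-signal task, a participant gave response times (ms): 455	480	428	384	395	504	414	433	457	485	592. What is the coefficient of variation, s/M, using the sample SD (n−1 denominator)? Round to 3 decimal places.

0.128

n = 11, Σ = 5027, M = 457.0000
Σ(x−M)² = 34190.000; s = √(34190.000/10) = 58.4722
CV = 58.4722 / 457.0000 = 0.12795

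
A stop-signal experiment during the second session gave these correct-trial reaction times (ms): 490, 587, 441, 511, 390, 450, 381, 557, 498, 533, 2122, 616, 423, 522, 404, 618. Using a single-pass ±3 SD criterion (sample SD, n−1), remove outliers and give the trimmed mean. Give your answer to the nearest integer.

n = 16, ΣRT = 9543, M = 596.438
Σ(x−M)² = 2569463.94; s = √(2569463.94/15) = 413.881
Cutoffs: 596.438 ± 3·413.881 → [-645.2, 1838.1]
Outside: 2122 → excluded.
Retained (n=15): Σ = 7421, mean = 7421/15 = 494.733

495 ms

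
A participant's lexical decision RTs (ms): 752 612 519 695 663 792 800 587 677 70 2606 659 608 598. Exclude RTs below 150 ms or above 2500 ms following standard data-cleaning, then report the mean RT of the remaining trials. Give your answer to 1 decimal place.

663.5 ms

Excluded: 70, 2606
Retained (n=12): Σ = 7962
Mean = 7962/12 = 663.5000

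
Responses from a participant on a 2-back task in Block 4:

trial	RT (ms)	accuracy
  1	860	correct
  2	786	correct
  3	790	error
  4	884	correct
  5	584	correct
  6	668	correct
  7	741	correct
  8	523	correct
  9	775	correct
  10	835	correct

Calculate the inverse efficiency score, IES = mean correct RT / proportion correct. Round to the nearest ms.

Correct trials (n=9): 860, 786, 884, 584, 668, 741, 523, 775, 835
Mean correct RT = 6656/9 = 739.5556 ms
Proportion correct = 9/10
IES = 739.5556 / (9/10) = 821.728 ms

822 ms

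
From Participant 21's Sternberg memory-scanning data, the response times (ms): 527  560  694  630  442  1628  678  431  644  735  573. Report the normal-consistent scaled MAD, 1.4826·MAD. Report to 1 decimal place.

Sorted: 431, 442, 527, 560, 573, 630, 644, 678, 694, 735, 1628 → median = 630
|x − 630| sorted: 0, 14, 48, 57, 64, 70, 103, 105, 188, 199, 998 → MAD = 70
Robust SD ≈ 1.4826 × 70 = 103.782

103.8 ms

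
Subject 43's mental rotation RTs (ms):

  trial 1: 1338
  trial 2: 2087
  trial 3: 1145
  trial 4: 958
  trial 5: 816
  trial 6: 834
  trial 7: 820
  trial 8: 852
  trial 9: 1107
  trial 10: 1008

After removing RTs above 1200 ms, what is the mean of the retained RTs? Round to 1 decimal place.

942.5 ms

Excluded: 1338, 2087
Retained (n=8): Σ = 7540
Mean = 7540/8 = 942.5000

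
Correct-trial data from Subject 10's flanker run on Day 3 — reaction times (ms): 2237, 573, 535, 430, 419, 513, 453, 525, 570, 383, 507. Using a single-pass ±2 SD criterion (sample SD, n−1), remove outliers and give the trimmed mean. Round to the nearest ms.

n = 11, ΣRT = 7145, M = 649.545
Σ(x−M)² = 2810822.73; s = √(2810822.73/10) = 530.172
Cutoffs: 649.545 ± 2·530.172 → [-410.8, 1709.9]
Outside: 2237 → excluded.
Retained (n=10): Σ = 4908, mean = 4908/10 = 490.800

491 ms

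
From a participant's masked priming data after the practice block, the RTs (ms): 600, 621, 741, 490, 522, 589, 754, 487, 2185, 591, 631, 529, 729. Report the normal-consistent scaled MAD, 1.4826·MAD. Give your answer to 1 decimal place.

Sorted: 487, 490, 522, 529, 589, 591, 600, 621, 631, 729, 741, 754, 2185 → median = 600
|x − 600| sorted: 0, 9, 11, 21, 31, 71, 78, 110, 113, 129, 141, 154, 1585 → MAD = 78
Robust SD ≈ 1.4826 × 78 = 115.643

115.6 ms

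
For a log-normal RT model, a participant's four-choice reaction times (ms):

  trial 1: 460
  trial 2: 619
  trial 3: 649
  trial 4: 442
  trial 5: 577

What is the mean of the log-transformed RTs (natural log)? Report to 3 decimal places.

ln(RT): 6.1312, 6.4281, 6.4754, 6.0913, 6.3578
Σ ln(RT) = 31.4839
Mean = 31.4839/5 = 6.29678

6.297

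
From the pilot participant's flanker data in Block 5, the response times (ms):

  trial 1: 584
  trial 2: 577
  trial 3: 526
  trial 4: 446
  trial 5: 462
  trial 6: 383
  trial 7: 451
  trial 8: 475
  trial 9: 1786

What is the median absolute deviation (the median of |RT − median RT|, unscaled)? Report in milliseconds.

Sorted: 383, 446, 451, 462, 475, 526, 577, 584, 1786 → median = 475
|x − 475|: 109, 102, 51, 29, 13, 92, 24, 0, 1311
Sorted deviations: 0, 13, 24, 29, 51, 92, 102, 109, 1311 → MAD = 51

51 ms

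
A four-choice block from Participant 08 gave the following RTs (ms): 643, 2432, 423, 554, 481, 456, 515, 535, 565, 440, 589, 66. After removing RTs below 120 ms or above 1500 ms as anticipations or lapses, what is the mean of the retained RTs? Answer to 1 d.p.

Excluded: 66, 2432
Retained (n=10): Σ = 5201
Mean = 5201/10 = 520.1000

520.1 ms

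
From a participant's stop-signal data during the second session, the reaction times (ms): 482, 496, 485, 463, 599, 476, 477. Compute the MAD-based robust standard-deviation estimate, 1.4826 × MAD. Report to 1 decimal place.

8.9 ms

Sorted: 463, 476, 477, 482, 485, 496, 599 → median = 482
|x − 482| sorted: 0, 3, 5, 6, 14, 19, 117 → MAD = 6
Robust SD ≈ 1.4826 × 6 = 8.896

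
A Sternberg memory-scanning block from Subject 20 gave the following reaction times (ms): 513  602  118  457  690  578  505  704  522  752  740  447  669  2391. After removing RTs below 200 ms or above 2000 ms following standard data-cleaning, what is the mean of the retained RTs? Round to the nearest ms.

598 ms

Excluded: 118, 2391
Retained (n=12): Σ = 7179
Mean = 7179/12 = 598.2500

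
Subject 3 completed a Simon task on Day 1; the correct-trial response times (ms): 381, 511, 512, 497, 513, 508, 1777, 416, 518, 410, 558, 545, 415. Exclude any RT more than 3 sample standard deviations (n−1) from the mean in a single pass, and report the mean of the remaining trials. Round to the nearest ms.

482 ms

n = 13, ΣRT = 7561, M = 581.615
Σ(x−M)² = 1586897.08; s = √(1586897.08/12) = 363.650
Cutoffs: 581.615 ± 3·363.650 → [-509.3, 1672.6]
Outside: 1777 → excluded.
Retained (n=12): Σ = 5784, mean = 5784/12 = 482.000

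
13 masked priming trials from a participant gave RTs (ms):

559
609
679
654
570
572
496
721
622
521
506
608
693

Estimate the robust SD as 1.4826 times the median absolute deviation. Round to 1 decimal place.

72.6 ms

Sorted: 496, 506, 521, 559, 570, 572, 608, 609, 622, 654, 679, 693, 721 → median = 608
|x − 608| sorted: 0, 1, 14, 36, 38, 46, 49, 71, 85, 87, 102, 112, 113 → MAD = 49
Robust SD ≈ 1.4826 × 49 = 72.647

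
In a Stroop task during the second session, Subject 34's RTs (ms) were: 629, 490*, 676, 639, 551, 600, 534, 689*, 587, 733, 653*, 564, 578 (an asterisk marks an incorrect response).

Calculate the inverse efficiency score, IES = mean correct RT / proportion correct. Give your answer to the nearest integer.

792 ms

Correct trials (n=10): 629, 676, 639, 551, 600, 534, 587, 733, 564, 578
Mean correct RT = 6091/10 = 609.1000 ms
Proportion correct = 10/13
IES = 609.1000 / (10/13) = 791.830 ms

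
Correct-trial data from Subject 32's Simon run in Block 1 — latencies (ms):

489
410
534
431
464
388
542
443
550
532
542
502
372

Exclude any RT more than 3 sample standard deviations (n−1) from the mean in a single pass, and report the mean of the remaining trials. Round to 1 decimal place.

n = 13, ΣRT = 6199, M = 476.846
Σ(x−M)² = 47697.69; s = √(47697.69/12) = 63.046
Cutoffs: 476.846 ± 3·63.046 → [287.7, 666.0]
No RTs fall outside the cutoffs; all 13 retained. Mean = 6199/13 = 476.846

476.8 ms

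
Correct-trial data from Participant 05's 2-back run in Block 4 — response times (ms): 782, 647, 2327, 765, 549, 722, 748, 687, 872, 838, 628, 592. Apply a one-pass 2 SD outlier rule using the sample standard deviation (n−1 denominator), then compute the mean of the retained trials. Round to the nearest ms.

712 ms

n = 12, ΣRT = 10157, M = 846.417
Σ(x−M)² = 2494866.92; s = √(2494866.92/11) = 476.242
Cutoffs: 846.417 ± 2·476.242 → [-106.1, 1798.9]
Outside: 2327 → excluded.
Retained (n=11): Σ = 7830, mean = 7830/11 = 711.818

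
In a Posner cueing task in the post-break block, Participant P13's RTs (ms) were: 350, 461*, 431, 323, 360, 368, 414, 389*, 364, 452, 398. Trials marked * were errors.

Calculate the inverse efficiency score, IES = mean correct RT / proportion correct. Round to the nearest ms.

Correct trials (n=9): 350, 431, 323, 360, 368, 414, 364, 452, 398
Mean correct RT = 3460/9 = 384.4444 ms
Proportion correct = 9/11
IES = 384.4444 / (9/11) = 469.877 ms

470 ms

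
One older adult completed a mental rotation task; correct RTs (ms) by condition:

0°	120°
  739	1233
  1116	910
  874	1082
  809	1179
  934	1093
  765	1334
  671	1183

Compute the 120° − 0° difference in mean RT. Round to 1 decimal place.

M(0°) = 5908/7 = 844.000
M(120°) = 8014/7 = 1144.857
Difference = 1144.857 − 844.000 = 300.857 ms

300.9 ms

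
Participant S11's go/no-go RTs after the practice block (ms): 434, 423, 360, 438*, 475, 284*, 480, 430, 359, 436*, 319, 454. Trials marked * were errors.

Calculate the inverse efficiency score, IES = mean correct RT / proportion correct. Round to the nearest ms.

Correct trials (n=9): 434, 423, 360, 475, 480, 430, 359, 319, 454
Mean correct RT = 3734/9 = 414.8889 ms
Proportion correct = 9/12
IES = 414.8889 / (9/12) = 553.185 ms

553 ms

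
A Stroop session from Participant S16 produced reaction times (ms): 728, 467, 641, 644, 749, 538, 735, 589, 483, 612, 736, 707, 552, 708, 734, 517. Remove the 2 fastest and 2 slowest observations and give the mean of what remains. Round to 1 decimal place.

642.1 ms

Sorted: 467, 483, 517, 538, 552, 589, 612, 641, 644, 707, 708, 728, 734, 735, 736, 749
Drop lowest 2 (467, 483) and highest 2 (736, 749)
Remaining (n=12): Σ = 7705, mean = 7705/12 = 642.083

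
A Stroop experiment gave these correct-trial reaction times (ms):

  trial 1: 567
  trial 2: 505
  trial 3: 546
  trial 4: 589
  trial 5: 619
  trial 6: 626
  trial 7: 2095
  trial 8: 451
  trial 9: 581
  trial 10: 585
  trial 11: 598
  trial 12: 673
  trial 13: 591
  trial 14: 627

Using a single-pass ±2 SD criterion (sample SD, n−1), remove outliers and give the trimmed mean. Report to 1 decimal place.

581.4 ms

n = 14, ΣRT = 9653, M = 689.500
Σ(x−M)² = 2165999.50; s = √(2165999.50/13) = 408.185
Cutoffs: 689.500 ± 2·408.185 → [-126.9, 1505.9]
Outside: 2095 → excluded.
Retained (n=13): Σ = 7558, mean = 7558/13 = 581.385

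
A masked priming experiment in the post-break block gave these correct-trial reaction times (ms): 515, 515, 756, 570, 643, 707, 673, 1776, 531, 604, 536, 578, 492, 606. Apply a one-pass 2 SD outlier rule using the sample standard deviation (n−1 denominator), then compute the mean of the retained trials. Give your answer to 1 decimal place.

594.3 ms

n = 14, ΣRT = 9502, M = 678.714
Σ(x−M)² = 1375602.86; s = √(1375602.86/13) = 325.293
Cutoffs: 678.714 ± 2·325.293 → [28.1, 1329.3]
Outside: 1776 → excluded.
Retained (n=13): Σ = 7726, mean = 7726/13 = 594.308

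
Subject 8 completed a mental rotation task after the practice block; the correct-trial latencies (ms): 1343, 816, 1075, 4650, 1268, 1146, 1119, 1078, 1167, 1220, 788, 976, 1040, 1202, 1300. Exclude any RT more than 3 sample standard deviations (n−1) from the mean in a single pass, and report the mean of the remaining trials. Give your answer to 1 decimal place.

n = 15, ΣRT = 20188, M = 1345.867
Σ(x−M)² = 12052871.73; s = √(12052871.73/14) = 927.857
Cutoffs: 1345.867 ± 3·927.857 → [-1437.7, 4129.4]
Outside: 4650 → excluded.
Retained (n=14): Σ = 15538, mean = 15538/14 = 1109.857

1109.9 ms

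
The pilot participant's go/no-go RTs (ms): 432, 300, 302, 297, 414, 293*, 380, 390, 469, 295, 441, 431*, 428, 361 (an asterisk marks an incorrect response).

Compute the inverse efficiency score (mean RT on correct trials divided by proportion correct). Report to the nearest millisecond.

Correct trials (n=12): 432, 300, 302, 297, 414, 380, 390, 469, 295, 441, 428, 361
Mean correct RT = 4509/12 = 375.7500 ms
Proportion correct = 12/14
IES = 375.7500 / (12/14) = 438.375 ms

438 ms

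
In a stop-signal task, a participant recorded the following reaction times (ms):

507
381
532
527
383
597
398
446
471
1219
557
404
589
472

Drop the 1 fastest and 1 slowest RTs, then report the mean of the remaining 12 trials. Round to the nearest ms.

490 ms

Sorted: 381, 383, 398, 404, 446, 471, 472, 507, 527, 532, 557, 589, 597, 1219
Drop lowest 1 (381) and highest 1 (1219)
Remaining (n=12): Σ = 5883, mean = 5883/12 = 490.250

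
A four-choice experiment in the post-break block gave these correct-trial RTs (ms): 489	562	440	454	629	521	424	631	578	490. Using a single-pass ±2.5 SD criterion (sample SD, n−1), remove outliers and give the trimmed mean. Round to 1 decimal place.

521.8 ms

n = 10, ΣRT = 5218, M = 521.800
Σ(x−M)² = 51131.60; s = √(51131.60/9) = 75.374
Cutoffs: 521.800 ± 2.5·75.374 → [333.4, 710.2]
No RTs fall outside the cutoffs; all 10 retained. Mean = 5218/10 = 521.800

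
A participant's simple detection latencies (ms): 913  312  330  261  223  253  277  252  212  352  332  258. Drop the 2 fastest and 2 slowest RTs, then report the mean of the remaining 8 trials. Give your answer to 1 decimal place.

Sorted: 212, 223, 252, 253, 258, 261, 277, 312, 330, 332, 352, 913
Drop lowest 2 (212, 223) and highest 2 (352, 913)
Remaining (n=8): Σ = 2275, mean = 2275/8 = 284.375

284.4 ms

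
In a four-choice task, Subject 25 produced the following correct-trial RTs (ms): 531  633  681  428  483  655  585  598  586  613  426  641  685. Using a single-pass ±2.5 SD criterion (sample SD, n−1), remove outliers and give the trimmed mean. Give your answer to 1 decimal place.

n = 13, ΣRT = 7545, M = 580.385
Σ(x−M)² = 93483.08; s = √(93483.08/12) = 88.262
Cutoffs: 580.385 ± 2.5·88.262 → [359.7, 801.0]
No RTs fall outside the cutoffs; all 13 retained. Mean = 7545/13 = 580.385

580.4 ms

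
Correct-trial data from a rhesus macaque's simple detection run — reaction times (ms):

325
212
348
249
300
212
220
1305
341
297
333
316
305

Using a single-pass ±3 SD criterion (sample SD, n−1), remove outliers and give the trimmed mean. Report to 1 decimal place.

n = 13, ΣRT = 4763, M = 366.385
Σ(x−M)² = 983213.08; s = √(983213.08/12) = 286.242
Cutoffs: 366.385 ± 3·286.242 → [-492.3, 1225.1]
Outside: 1305 → excluded.
Retained (n=12): Σ = 3458, mean = 3458/12 = 288.167

288.2 ms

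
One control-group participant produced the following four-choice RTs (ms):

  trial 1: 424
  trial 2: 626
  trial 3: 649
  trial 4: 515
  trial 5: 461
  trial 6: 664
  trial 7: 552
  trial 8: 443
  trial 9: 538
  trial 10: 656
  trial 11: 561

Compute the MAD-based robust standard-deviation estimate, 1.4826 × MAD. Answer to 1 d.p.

Sorted: 424, 443, 461, 515, 538, 552, 561, 626, 649, 656, 664 → median = 552
|x − 552| sorted: 0, 9, 14, 37, 74, 91, 97, 104, 109, 112, 128 → MAD = 91
Robust SD ≈ 1.4826 × 91 = 134.917

134.9 ms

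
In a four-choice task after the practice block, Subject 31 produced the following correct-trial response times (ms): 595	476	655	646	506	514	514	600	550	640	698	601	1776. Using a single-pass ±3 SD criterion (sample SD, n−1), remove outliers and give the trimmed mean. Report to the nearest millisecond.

n = 13, ΣRT = 8771, M = 674.692
Σ(x−M)² = 1368324.77; s = √(1368324.77/12) = 337.679
Cutoffs: 674.692 ± 3·337.679 → [-338.3, 1687.7]
Outside: 1776 → excluded.
Retained (n=12): Σ = 6995, mean = 6995/12 = 582.917

583 ms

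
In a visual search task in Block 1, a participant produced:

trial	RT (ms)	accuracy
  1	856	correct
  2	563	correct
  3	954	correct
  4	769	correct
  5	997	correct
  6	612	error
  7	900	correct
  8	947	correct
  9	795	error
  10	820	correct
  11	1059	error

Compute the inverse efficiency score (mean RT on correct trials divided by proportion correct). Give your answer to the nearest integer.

Correct trials (n=8): 856, 563, 954, 769, 997, 900, 947, 820
Mean correct RT = 6806/8 = 850.7500 ms
Proportion correct = 8/11
IES = 850.7500 / (8/11) = 1169.781 ms

1170 ms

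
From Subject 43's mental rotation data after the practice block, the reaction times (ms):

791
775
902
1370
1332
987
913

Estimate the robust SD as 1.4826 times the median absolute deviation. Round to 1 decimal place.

Sorted: 775, 791, 902, 913, 987, 1332, 1370 → median = 913
|x − 913| sorted: 0, 11, 74, 122, 138, 419, 457 → MAD = 122
Robust SD ≈ 1.4826 × 122 = 180.877

180.9 ms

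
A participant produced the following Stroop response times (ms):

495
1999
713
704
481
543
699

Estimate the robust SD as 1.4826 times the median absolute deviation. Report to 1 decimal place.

Sorted: 481, 495, 543, 699, 704, 713, 1999 → median = 699
|x − 699| sorted: 0, 5, 14, 156, 204, 218, 1300 → MAD = 156
Robust SD ≈ 1.4826 × 156 = 231.286

231.3 ms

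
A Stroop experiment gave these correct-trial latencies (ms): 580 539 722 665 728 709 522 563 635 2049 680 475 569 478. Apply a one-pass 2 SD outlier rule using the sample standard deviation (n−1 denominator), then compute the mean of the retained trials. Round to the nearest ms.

605 ms

n = 14, ΣRT = 9914, M = 708.143
Σ(x−M)² = 2033915.71; s = √(2033915.71/13) = 395.544
Cutoffs: 708.143 ± 2·395.544 → [-82.9, 1499.2]
Outside: 2049 → excluded.
Retained (n=13): Σ = 7865, mean = 7865/13 = 605.000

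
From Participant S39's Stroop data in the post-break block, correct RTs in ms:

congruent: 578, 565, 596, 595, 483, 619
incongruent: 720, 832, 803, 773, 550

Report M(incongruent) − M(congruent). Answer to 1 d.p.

162.9 ms

M(congruent) = 3436/6 = 572.667
M(incongruent) = 3678/5 = 735.600
Difference = 735.600 − 572.667 = 162.933 ms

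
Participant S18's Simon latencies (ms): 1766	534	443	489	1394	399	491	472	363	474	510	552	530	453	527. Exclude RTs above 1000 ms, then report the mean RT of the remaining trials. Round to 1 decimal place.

Excluded: 1394, 1766
Retained (n=13): Σ = 6237
Mean = 6237/13 = 479.7692

479.8 ms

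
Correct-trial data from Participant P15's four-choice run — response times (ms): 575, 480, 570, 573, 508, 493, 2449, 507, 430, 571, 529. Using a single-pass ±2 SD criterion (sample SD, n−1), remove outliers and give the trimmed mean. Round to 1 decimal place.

523.6 ms

n = 11, ΣRT = 7685, M = 698.636
Σ(x−M)² = 3391778.55; s = √(3391778.55/10) = 582.390
Cutoffs: 698.636 ± 2·582.390 → [-466.1, 1863.4]
Outside: 2449 → excluded.
Retained (n=10): Σ = 5236, mean = 5236/10 = 523.600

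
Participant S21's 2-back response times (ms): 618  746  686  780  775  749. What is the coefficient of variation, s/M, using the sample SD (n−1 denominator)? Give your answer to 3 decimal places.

0.086

n = 6, Σ = 4354, M = 725.6667
Σ(x−M)² = 19509.333; s = √(19509.333/5) = 62.4649
CV = 62.4649 / 725.6667 = 0.08608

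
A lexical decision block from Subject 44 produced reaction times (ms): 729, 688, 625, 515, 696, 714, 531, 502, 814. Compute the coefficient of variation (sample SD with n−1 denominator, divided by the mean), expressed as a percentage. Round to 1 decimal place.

16.9%

n = 9, Σ = 5814, M = 646.0000
Σ(x−M)² = 95564.000; s = √(95564.000/8) = 109.2955
CV = 109.2955 / 646.0000 = 0.16919 = 16.919%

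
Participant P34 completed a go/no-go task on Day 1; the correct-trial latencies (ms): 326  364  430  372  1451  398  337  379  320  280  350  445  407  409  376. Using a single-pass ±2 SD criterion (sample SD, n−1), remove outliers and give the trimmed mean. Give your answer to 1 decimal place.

n = 15, ΣRT = 6644, M = 442.933
Σ(x−M)² = 1115852.93; s = √(1115852.93/14) = 282.319
Cutoffs: 442.933 ± 2·282.319 → [-121.7, 1007.6]
Outside: 1451 → excluded.
Retained (n=14): Σ = 5193, mean = 5193/14 = 370.929

370.9 ms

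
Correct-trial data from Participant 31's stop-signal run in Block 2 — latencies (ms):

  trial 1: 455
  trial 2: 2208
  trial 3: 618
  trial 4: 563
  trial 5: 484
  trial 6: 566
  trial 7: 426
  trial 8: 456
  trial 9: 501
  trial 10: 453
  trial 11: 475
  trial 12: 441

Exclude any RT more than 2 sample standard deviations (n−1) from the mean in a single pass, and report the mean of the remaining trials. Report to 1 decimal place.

n = 12, ΣRT = 7646, M = 637.167
Σ(x−M)² = 2729745.67; s = √(2729745.67/11) = 498.155
Cutoffs: 637.167 ± 2·498.155 → [-359.1, 1633.5]
Outside: 2208 → excluded.
Retained (n=11): Σ = 5438, mean = 5438/11 = 494.364

494.4 ms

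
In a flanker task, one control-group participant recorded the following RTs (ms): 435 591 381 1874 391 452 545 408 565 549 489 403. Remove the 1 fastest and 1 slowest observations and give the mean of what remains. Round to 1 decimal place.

Sorted: 381, 391, 403, 408, 435, 452, 489, 545, 549, 565, 591, 1874
Drop lowest 1 (381) and highest 1 (1874)
Remaining (n=10): Σ = 4828, mean = 4828/10 = 482.800

482.8 ms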